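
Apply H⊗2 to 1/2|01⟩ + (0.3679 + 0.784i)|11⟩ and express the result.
(0.434 + 0.392i)|00⟩ + (-0.434 - 0.392i)|01⟩ + (0.06605 - 0.392i)|10⟩ + (-0.06605 + 0.392i)|11⟩

H⊗2 gives amp(|y⟩) = (1/2) Σ_x (−1)^(x·y) amp(|x⟩), where x·y is the number of positions in which both x and y have a 1.
|00⟩: (1/2 + (0.3679 + 0.784i))/2 = (0.434 + 0.392i)
|01⟩: (-1/2 - (0.3679 + 0.784i))/2 = (-0.434 - 0.392i)
|10⟩: (1/2 - (0.3679 + 0.784i))/2 = (0.06605 - 0.392i)
|11⟩: (-1/2 + (0.3679 + 0.784i))/2 = (-0.06605 + 0.392i)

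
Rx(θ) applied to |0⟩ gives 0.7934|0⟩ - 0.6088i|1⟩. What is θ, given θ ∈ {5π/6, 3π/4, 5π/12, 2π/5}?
5π/12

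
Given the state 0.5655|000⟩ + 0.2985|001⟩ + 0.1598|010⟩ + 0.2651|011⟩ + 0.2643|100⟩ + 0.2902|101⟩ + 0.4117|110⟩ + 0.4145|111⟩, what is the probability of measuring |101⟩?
0.08422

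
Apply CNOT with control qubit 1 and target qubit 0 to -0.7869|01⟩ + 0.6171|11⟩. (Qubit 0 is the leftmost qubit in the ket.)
0.6171|01⟩ - 0.7869|11⟩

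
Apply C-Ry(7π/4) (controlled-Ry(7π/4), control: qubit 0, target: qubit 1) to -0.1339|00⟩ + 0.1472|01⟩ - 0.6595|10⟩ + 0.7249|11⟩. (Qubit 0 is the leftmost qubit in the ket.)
-0.1339|00⟩ + 0.1472|01⟩ + 0.3319|10⟩ - 0.9221|11⟩

C-Ry(7π/4) leaves the control-|0⟩ kets |00⟩, |01⟩ unchanged and applies Ry(7π/4) to qubit 1 on the control-|1⟩ pair (|10⟩, |11⟩).
Ry(7π/4) = [[cos(θ/2), −sin(θ/2)], [sin(θ/2), cos(θ/2)]]; θ = 7π/4, cos(θ/2) ≈ -0.92388, sin(θ/2) ≈ 0.382683.
With a = amp(|10⟩) = -0.6595 and b = amp(|11⟩) = 0.7249:
new amp(|10⟩) = (-0.92388)·a + (-0.382683)·b = 0.3319
new amp(|11⟩) = (0.382683)·a + (-0.92388)·b = -0.9221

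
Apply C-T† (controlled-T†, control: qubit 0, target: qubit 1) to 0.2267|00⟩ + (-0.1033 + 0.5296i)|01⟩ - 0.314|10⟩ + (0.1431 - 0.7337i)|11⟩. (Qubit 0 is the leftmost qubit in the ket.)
0.2267|00⟩ + (-0.1033 + 0.5296i)|01⟩ - 0.314|10⟩ + (-0.4176 - 0.62i)|11⟩

C-T† leaves the control-|0⟩ kets |00⟩, |01⟩ unchanged and applies T† to qubit 1 on the control-|1⟩ pair (|10⟩, |11⟩).
T† = [[1, 0], [0, (1/√2 - (1/√2)i)]].
With a = amp(|10⟩) = -0.314 and b = amp(|11⟩) = (0.1431 - 0.7337i):
new amp(|10⟩) = (1)·a = -0.314
new amp(|11⟩) = (1/√2 - (1/√2)i)·b = (-0.4176 - 0.62i)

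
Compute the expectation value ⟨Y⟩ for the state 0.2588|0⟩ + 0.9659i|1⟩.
0.4999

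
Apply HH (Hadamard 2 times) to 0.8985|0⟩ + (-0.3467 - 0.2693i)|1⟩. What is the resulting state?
0.8985|0⟩ + (-0.3467 - 0.2693i)|1⟩

H² = I, so an even number of Hadamards cancels: H^2 = I and the state is unchanged.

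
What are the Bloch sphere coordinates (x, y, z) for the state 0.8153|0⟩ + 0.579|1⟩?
(0.9441, 0, 0.3295)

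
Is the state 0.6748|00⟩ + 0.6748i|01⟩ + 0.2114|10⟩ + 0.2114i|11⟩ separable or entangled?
Separable

Writing the state as a|00⟩ + b|01⟩ + c|10⟩ + d|11⟩, it is a product state iff ad − bc = 0.
Here (a, b, c, d) = (0.6748, 0.6748i, 0.2114, 0.2114i): ad − bc = (0.6748)(0.2114i) − (0.6748i)(0.2114) = 0, so the state is separable.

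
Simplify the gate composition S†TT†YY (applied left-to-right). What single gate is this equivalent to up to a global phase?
S†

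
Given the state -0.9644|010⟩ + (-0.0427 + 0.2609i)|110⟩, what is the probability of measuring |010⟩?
0.9301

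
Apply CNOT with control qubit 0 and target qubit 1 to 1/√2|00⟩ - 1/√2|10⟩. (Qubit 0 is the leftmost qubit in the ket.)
1/√2|00⟩ - 1/√2|11⟩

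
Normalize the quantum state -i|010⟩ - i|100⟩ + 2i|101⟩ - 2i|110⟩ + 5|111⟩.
-0.169i|010⟩ - 0.169i|100⟩ + 0.3381i|101⟩ - 0.3381i|110⟩ + 0.8452|111⟩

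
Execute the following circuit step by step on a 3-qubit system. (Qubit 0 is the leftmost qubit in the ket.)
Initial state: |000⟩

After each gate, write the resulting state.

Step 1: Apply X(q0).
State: |100⟩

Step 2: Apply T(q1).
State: |100⟩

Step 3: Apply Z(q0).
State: -|100⟩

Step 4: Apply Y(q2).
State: -i|101⟩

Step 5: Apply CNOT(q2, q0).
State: -i|001⟩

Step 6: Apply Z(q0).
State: -i|001⟩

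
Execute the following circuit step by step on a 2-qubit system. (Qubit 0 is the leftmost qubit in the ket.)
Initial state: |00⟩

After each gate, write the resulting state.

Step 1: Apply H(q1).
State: 1/√2|00⟩ + 1/√2|01⟩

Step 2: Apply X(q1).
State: 1/√2|00⟩ + 1/√2|01⟩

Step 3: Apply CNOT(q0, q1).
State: 1/√2|00⟩ + 1/√2|01⟩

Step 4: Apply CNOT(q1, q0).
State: 1/√2|00⟩ + 1/√2|11⟩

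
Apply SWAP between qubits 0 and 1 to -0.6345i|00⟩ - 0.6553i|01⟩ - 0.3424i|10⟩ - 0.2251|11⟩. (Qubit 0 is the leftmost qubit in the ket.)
-0.6345i|00⟩ - 0.3424i|01⟩ - 0.6553i|10⟩ - 0.2251|11⟩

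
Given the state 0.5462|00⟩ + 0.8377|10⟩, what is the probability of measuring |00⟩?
0.2983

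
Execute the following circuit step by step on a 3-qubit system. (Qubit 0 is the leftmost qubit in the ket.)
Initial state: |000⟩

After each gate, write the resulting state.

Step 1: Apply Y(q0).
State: i|100⟩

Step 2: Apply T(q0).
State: (-1/√2 + (1/√2)i)|100⟩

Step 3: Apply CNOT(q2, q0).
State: (-1/√2 + (1/√2)i)|100⟩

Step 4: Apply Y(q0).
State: (1/√2 + (1/√2)i)|000⟩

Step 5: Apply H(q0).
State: (1/2 + (1/2)i)|000⟩ + (1/2 + (1/2)i)|100⟩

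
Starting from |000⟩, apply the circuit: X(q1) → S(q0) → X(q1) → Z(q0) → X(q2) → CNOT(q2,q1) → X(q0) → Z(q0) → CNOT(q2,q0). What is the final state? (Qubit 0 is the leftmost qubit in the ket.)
-|011⟩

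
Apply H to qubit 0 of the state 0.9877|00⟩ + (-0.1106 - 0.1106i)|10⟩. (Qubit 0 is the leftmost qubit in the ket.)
(0.6202 - 0.07821i)|00⟩ + (0.7766 + 0.07821i)|10⟩

H on qubit 0 mixes each pair of kets that differ only in qubit 0: amplitudes (a, b) of (|…0…⟩, |…1…⟩) become ((a + b)/√2, (a − b)/√2). Kets absent from the input have amplitude 0.
(|00⟩, |10⟩): (a, b) = (0.9877, (-0.1106 - 0.1106i)) → ((0.6202 - 0.07821i), (0.7766 + 0.07821i))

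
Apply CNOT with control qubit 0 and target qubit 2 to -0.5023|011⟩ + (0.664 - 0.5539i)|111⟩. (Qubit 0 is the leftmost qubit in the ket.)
-0.5023|011⟩ + (0.664 - 0.5539i)|110⟩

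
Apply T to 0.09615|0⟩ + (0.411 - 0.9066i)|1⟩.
0.09615|0⟩ + (0.9317 - 0.3504i)|1⟩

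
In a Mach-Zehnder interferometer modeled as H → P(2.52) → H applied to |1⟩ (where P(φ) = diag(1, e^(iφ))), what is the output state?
(0.9065 - 0.2912i)|0⟩ + (0.09352 + 0.2912i)|1⟩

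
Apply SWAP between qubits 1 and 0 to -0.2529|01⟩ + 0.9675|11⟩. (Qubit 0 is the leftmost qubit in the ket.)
-0.2529|10⟩ + 0.9675|11⟩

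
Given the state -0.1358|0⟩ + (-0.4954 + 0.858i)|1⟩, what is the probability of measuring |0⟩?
0.01844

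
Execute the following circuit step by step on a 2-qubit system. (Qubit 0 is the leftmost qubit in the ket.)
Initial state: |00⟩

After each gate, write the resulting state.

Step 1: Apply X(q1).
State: |01⟩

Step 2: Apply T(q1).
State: (1/√2 + (1/√2)i)|01⟩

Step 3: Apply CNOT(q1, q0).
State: (1/√2 + (1/√2)i)|11⟩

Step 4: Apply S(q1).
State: (-1/√2 + (1/√2)i)|11⟩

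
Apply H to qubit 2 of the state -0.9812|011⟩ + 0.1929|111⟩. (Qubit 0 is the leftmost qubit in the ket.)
-0.6938|010⟩ + 0.6938|011⟩ + 0.1364|110⟩ - 0.1364|111⟩

H on qubit 2 mixes each pair of kets that differ only in qubit 2: amplitudes (a, b) of (|…0…⟩, |…1…⟩) become ((a + b)/√2, (a − b)/√2). Kets absent from the input have amplitude 0.
(|010⟩, |011⟩): (a, b) = (0, -0.9812) → (-0.6938, 0.6938)
(|110⟩, |111⟩): (a, b) = (0, 0.1929) → (0.1364, -0.1364)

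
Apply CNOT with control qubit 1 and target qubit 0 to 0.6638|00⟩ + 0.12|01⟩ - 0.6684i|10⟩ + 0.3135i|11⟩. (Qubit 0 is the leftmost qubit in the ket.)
0.6638|00⟩ + 0.3135i|01⟩ - 0.6684i|10⟩ + 0.12|11⟩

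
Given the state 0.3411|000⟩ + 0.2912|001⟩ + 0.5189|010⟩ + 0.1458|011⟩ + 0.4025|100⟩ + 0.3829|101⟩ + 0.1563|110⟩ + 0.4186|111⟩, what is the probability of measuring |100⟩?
0.162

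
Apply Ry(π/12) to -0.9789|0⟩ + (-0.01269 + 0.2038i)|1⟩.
(-0.9689 - 0.0266i)|0⟩ + (-0.1404 + 0.2021i)|1⟩

Ry(π/12) = [[cos(θ/2), −sin(θ/2)], [sin(θ/2), cos(θ/2)]]; θ = π/12, cos(θ/2) ≈ 0.991445, sin(θ/2) ≈ 0.130526.
With a = amp(|0⟩) = -0.9789 and b = amp(|1⟩) = (-0.01269 + 0.2038i):
new amp(|0⟩) = (0.991445)·a + (-0.130526)·b = (-0.9689 - 0.0266i)
new amp(|1⟩) = (0.130526)·a + (0.991445)·b = (-0.1404 + 0.2021i)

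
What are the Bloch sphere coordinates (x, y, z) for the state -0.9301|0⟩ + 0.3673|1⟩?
(-0.6833, 0, 0.7302)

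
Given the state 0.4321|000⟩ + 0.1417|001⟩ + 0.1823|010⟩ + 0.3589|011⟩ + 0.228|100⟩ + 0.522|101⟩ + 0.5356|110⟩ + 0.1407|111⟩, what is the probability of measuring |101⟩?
0.2725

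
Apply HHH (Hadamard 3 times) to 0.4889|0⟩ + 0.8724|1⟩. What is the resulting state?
0.9626|0⟩ - 0.2712|1⟩

H² = I, so H^3 = H: a single Hadamard. With (a, b) = (0.4889, 0.8724), H gives ((a + b)/√2, (a − b)/√2) = (0.9626, -0.2712).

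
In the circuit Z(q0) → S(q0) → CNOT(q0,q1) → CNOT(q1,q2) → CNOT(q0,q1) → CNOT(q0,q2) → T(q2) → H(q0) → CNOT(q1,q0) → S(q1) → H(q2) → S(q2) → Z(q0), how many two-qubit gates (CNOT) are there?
5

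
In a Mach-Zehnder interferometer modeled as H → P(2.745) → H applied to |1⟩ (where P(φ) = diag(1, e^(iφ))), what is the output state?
(0.9612 - 0.1931i)|0⟩ + (0.03881 + 0.1931i)|1⟩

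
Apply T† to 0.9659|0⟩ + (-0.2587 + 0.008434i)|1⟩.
0.9659|0⟩ + (-0.177 + 0.1889i)|1⟩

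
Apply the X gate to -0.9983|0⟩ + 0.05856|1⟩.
0.05856|0⟩ - 0.9983|1⟩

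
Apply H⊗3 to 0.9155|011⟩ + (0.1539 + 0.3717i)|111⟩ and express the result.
(0.3781 + 0.1314i)|000⟩ + (-0.3781 - 0.1314i)|001⟩ + (-0.3781 - 0.1314i)|010⟩ + (0.3781 + 0.1314i)|011⟩ + (0.2693 - 0.1314i)|100⟩ + (-0.2693 + 0.1314i)|101⟩ + (-0.2693 + 0.1314i)|110⟩ + (0.2693 - 0.1314i)|111⟩

H⊗3 gives amp(|y⟩) = (1/2√2) Σ_x (−1)^(x·y) amp(|x⟩), where x·y is the number of positions in which both x and y have a 1.
|000⟩: (0.9155 + (0.1539 + 0.3717i))/(2√2) = (0.3781 + 0.1314i)
|001⟩: (-0.9155 - (0.1539 + 0.3717i))/(2√2) = (-0.3781 - 0.1314i)
|010⟩: (-0.9155 - (0.1539 + 0.3717i))/(2√2) = (-0.3781 - 0.1314i)
|011⟩: (0.9155 + (0.1539 + 0.3717i))/(2√2) = (0.3781 + 0.1314i)
|100⟩: (0.9155 - (0.1539 + 0.3717i))/(2√2) = (0.2693 - 0.1314i)
|101⟩: (-0.9155 + (0.1539 + 0.3717i))/(2√2) = (-0.2693 + 0.1314i)
|110⟩: (-0.9155 + (0.1539 + 0.3717i))/(2√2) = (-0.2693 + 0.1314i)
|111⟩: (0.9155 - (0.1539 + 0.3717i))/(2√2) = (0.2693 - 0.1314i)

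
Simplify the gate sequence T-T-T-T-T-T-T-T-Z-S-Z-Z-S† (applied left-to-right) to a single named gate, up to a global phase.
Z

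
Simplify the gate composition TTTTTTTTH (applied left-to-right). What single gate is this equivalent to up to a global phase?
H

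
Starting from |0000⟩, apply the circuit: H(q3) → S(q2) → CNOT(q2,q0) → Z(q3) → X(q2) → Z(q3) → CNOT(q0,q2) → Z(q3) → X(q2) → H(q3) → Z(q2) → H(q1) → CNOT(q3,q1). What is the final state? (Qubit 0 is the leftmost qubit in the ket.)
1/√2|0001⟩ + 1/√2|0101⟩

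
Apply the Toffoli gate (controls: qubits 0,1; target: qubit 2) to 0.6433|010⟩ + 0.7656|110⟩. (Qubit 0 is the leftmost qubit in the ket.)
0.6433|010⟩ + 0.7656|111⟩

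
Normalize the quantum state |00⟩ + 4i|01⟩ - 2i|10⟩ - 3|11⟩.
0.1826|00⟩ + 0.7303i|01⟩ - 0.3651i|10⟩ - 0.5477|11⟩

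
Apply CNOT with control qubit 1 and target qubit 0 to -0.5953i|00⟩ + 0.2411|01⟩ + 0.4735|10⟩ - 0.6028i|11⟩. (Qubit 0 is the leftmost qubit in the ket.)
-0.5953i|00⟩ - 0.6028i|01⟩ + 0.4735|10⟩ + 0.2411|11⟩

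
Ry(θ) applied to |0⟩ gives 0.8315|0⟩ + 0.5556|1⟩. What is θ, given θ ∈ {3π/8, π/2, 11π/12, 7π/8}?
3π/8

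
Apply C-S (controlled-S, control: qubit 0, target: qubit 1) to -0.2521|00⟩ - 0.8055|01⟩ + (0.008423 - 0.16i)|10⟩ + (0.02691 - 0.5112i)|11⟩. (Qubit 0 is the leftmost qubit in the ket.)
-0.2521|00⟩ - 0.8055|01⟩ + (0.008423 - 0.16i)|10⟩ + (0.5112 + 0.02691i)|11⟩

C-S leaves the control-|0⟩ kets |00⟩, |01⟩ unchanged and applies S to qubit 1 on the control-|1⟩ pair (|10⟩, |11⟩).
S = [[1, 0], [0, i]].
With a = amp(|10⟩) = (0.008423 - 0.16i) and b = amp(|11⟩) = (0.02691 - 0.5112i):
new amp(|10⟩) = (1)·a = (0.008423 - 0.16i)
new amp(|11⟩) = (i)·b = (0.5112 + 0.02691i)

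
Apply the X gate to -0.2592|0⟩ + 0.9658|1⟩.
0.9658|0⟩ - 0.2592|1⟩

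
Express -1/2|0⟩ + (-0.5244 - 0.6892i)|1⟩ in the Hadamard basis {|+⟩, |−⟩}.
(-0.7244 - 0.4873i)|+⟩ + (0.01725 + 0.4873i)|−⟩

With |ψ⟩ = α|0⟩ + β|1⟩, the Hadamard-basis coefficients are ⟨+|ψ⟩ = (α + β)/√2 and ⟨−|ψ⟩ = (α − β)/√2.
Here α = -1/2, β = (-0.5244 - 0.6892i): (α + β)/√2 = (-0.7244 - 0.4873i), (α − β)/√2 = (0.01725 + 0.4873i).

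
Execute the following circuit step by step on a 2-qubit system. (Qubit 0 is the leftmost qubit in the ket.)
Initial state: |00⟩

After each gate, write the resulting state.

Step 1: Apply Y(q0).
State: i|10⟩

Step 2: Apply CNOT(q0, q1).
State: i|11⟩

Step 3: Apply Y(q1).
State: |10⟩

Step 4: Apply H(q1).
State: 1/√2|10⟩ + 1/√2|11⟩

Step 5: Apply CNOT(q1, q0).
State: 1/√2|01⟩ + 1/√2|10⟩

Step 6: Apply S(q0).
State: 1/√2|01⟩ + (1/√2)i|10⟩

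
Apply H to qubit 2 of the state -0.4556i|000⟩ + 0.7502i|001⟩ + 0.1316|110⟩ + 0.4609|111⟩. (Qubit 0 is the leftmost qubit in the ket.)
0.2083i|000⟩ - 0.8526i|001⟩ + 0.419|110⟩ - 0.2329|111⟩

H on qubit 2 mixes each pair of kets that differ only in qubit 2: amplitudes (a, b) of (|…0…⟩, |…1…⟩) become ((a + b)/√2, (a − b)/√2). Kets absent from the input have amplitude 0.
(|000⟩, |001⟩): (a, b) = (-0.4556i, 0.7502i) → (0.2083i, -0.8526i)
(|110⟩, |111⟩): (a, b) = (0.1316, 0.4609) → (0.419, -0.2329)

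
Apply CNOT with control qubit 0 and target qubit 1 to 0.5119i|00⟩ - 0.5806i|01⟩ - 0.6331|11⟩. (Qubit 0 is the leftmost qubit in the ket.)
0.5119i|00⟩ - 0.5806i|01⟩ - 0.6331|10⟩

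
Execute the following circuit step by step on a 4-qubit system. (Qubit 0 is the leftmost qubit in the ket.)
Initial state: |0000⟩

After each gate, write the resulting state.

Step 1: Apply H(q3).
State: 1/√2|0000⟩ + 1/√2|0001⟩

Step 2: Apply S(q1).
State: 1/√2|0000⟩ + 1/√2|0001⟩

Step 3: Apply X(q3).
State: 1/√2|0000⟩ + 1/√2|0001⟩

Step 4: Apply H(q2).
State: 1/2|0000⟩ + 1/2|0001⟩ + 1/2|0010⟩ + 1/2|0011⟩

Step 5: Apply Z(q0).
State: 1/2|0000⟩ + 1/2|0001⟩ + 1/2|0010⟩ + 1/2|0011⟩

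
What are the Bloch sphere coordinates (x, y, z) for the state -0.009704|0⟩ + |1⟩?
(-0.01941, 0, -0.9999)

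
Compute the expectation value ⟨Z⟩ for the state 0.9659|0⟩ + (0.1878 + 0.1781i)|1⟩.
0.866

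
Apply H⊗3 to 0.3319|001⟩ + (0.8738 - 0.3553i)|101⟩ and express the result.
(0.4263 - 0.1256i)|000⟩ + (-0.4263 + 0.1256i)|001⟩ + (0.4263 - 0.1256i)|010⟩ + (-0.4263 + 0.1256i)|011⟩ + (-0.1916 + 0.1256i)|100⟩ + (0.1916 - 0.1256i)|101⟩ + (-0.1916 + 0.1256i)|110⟩ + (0.1916 - 0.1256i)|111⟩

H⊗3 gives amp(|y⟩) = (1/2√2) Σ_x (−1)^(x·y) amp(|x⟩), where x·y is the number of positions in which both x and y have a 1.
|000⟩: (0.3319 + (0.8738 - 0.3553i))/(2√2) = (0.4263 - 0.1256i)
|001⟩: (-0.3319 - (0.8738 - 0.3553i))/(2√2) = (-0.4263 + 0.1256i)
|010⟩: (0.3319 + (0.8738 - 0.3553i))/(2√2) = (0.4263 - 0.1256i)
|011⟩: (-0.3319 - (0.8738 - 0.3553i))/(2√2) = (-0.4263 + 0.1256i)
|100⟩: (0.3319 - (0.8738 - 0.3553i))/(2√2) = (-0.1916 + 0.1256i)
|101⟩: (-0.3319 + (0.8738 - 0.3553i))/(2√2) = (0.1916 - 0.1256i)
|110⟩: (0.3319 - (0.8738 - 0.3553i))/(2√2) = (-0.1916 + 0.1256i)
|111⟩: (-0.3319 + (0.8738 - 0.3553i))/(2√2) = (0.1916 - 0.1256i)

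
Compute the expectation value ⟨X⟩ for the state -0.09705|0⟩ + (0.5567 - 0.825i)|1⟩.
-0.1081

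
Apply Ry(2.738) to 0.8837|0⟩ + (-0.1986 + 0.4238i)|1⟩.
(0.3717 - 0.4152i)|0⟩ + (0.826 + 0.08494i)|1⟩

Ry(2.738) = [[cos(θ/2), −sin(θ/2)], [sin(θ/2), cos(θ/2)]]; θ = 2.738, cos(θ/2) ≈ 0.20043, sin(θ/2) ≈ 0.979708.
With a = amp(|0⟩) = 0.8837 and b = amp(|1⟩) = (-0.1986 + 0.4238i):
new amp(|0⟩) = (0.20043)·a + (-0.979708)·b = (0.3717 - 0.4152i)
new amp(|1⟩) = (0.979708)·a + (0.20043)·b = (0.826 + 0.08494i)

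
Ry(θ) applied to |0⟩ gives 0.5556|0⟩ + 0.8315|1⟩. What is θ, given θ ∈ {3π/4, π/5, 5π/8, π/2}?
5π/8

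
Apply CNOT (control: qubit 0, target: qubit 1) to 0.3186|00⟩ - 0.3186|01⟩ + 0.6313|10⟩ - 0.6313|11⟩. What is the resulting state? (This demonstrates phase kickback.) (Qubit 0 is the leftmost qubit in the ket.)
0.3186|00⟩ - 0.3186|01⟩ - 0.6313|10⟩ + 0.6313|11⟩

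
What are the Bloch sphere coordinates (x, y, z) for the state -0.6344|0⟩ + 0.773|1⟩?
(-0.9808, 0, -0.1951)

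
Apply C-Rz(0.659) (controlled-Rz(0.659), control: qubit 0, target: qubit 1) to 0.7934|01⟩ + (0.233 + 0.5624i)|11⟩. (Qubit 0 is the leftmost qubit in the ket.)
0.7934|01⟩ + (0.03849 + 0.6075i)|11⟩

C-Rz(0.659) leaves the control-|0⟩ kets |00⟩, |01⟩ unchanged and applies Rz(0.659) to qubit 1 on the control-|1⟩ pair (|10⟩, |11⟩).
Rz(0.659) = [[e^(−iθ/2), 0], [0, e^(iθ/2)]] with e^(±iθ/2) = cos(θ/2) ± i·sin(θ/2); θ = 0.659, cos(θ/2) ≈ 0.946204, sin(θ/2) ≈ 0.32357.
With a = amp(|10⟩) = 0 and b = amp(|11⟩) = (0.233 + 0.5624i):
new amp(|10⟩) = (0.946204 - 0.32357i)·a = 0
new amp(|11⟩) = (0.946204 + 0.32357i)·b = (0.03849 + 0.6075i)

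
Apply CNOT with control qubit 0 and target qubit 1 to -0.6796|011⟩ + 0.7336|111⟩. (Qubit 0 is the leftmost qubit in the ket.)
-0.6796|011⟩ + 0.7336|101⟩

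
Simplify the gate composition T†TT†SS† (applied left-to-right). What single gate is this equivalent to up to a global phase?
T†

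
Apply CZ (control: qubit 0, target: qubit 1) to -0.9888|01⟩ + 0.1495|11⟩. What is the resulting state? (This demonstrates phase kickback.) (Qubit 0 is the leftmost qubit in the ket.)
-0.9888|01⟩ - 0.1495|11⟩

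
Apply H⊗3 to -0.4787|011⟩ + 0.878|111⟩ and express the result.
0.1412|000⟩ - 0.1412|001⟩ - 0.1412|010⟩ + 0.1412|011⟩ - 0.4797|100⟩ + 0.4797|101⟩ + 0.4797|110⟩ - 0.4797|111⟩

H⊗3 gives amp(|y⟩) = (1/2√2) Σ_x (−1)^(x·y) amp(|x⟩), where x·y is the number of positions in which both x and y have a 1.
|000⟩: (-0.4787 + 0.878)/(2√2) = 0.1412
|001⟩: (0.4787 - 0.878)/(2√2) = -0.1412
|010⟩: (0.4787 - 0.878)/(2√2) = -0.1412
|011⟩: (-0.4787 + 0.878)/(2√2) = 0.1412
|100⟩: (-0.4787 - 0.878)/(2√2) = -0.4797
|101⟩: (0.4787 + 0.878)/(2√2) = 0.4797
|110⟩: (0.4787 + 0.878)/(2√2) = 0.4797
|111⟩: (-0.4787 - 0.878)/(2√2) = -0.4797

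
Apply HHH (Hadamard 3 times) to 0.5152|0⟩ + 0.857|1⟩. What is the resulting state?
0.9703|0⟩ - 0.2417|1⟩

H² = I, so H^3 = H: a single Hadamard. With (a, b) = (0.5152, 0.857), H gives ((a + b)/√2, (a − b)/√2) = (0.9703, -0.2417).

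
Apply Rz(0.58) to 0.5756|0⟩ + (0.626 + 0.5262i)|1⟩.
(0.5516 - 0.1646i)|0⟩ + (0.4494 + 0.6832i)|1⟩

Rz(0.58) = [[e^(−iθ/2), 0], [0, e^(iθ/2)]] with e^(±iθ/2) = cos(θ/2) ± i·sin(θ/2); θ = 0.58, cos(θ/2) ≈ 0.958244, sin(θ/2) ≈ 0.285952.
With a = amp(|0⟩) = 0.5756 and b = amp(|1⟩) = (0.626 + 0.5262i):
new amp(|0⟩) = (0.958244 - 0.285952i)·a = (0.5516 - 0.1646i)
new amp(|1⟩) = (0.958244 + 0.285952i)·b = (0.4494 + 0.6832i)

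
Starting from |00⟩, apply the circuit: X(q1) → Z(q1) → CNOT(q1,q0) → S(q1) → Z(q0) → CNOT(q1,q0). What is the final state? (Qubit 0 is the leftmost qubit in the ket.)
i|01⟩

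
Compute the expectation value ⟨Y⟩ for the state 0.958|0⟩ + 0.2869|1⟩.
0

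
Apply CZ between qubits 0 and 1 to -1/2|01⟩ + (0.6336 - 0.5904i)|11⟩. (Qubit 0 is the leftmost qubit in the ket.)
-1/2|01⟩ + (-0.6336 + 0.5904i)|11⟩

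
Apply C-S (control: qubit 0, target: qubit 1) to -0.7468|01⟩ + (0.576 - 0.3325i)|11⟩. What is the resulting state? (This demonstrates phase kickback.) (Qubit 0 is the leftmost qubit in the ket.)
-0.7468|01⟩ + (0.3325 + 0.576i)|11⟩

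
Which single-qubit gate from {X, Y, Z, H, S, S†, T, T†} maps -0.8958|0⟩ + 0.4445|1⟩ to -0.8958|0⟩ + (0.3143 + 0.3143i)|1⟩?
T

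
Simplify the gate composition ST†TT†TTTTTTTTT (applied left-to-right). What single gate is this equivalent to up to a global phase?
S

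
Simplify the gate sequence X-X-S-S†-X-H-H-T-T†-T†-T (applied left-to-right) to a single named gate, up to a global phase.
X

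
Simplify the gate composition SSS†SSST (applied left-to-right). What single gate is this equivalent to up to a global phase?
T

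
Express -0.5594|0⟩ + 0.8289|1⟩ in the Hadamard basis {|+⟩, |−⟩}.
0.1906|+⟩ - 0.9817|−⟩

With |ψ⟩ = α|0⟩ + β|1⟩, the Hadamard-basis coefficients are ⟨+|ψ⟩ = (α + β)/√2 and ⟨−|ψ⟩ = (α − β)/√2.
Here α = -0.5594, β = 0.8289: (α + β)/√2 = 0.1906, (α − β)/√2 = -0.9817.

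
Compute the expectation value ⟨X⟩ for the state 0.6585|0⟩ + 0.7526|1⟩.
0.9912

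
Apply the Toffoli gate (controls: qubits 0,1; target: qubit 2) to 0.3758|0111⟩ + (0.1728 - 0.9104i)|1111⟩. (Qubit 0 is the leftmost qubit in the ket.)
0.3758|0111⟩ + (0.1728 - 0.9104i)|1101⟩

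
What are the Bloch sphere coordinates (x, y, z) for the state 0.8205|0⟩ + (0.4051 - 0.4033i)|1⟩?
(0.6648, -0.6618, 0.3465)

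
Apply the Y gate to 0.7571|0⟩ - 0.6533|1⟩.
0.6533i|0⟩ + 0.7571i|1⟩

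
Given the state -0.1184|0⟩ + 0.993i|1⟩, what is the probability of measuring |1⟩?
0.986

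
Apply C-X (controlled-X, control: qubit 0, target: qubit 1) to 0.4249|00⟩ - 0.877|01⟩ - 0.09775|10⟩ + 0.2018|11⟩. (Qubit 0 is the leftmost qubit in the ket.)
0.4249|00⟩ - 0.877|01⟩ + 0.2018|10⟩ - 0.09775|11⟩

C-X leaves the control-|0⟩ kets |00⟩, |01⟩ unchanged and applies X to qubit 1 on the control-|1⟩ pair (|10⟩, |11⟩).
X = [[0, 1], [1, 0]].
With a = amp(|10⟩) = -0.09775 and b = amp(|11⟩) = 0.2018:
new amp(|10⟩) = (1)·b = 0.2018
new amp(|11⟩) = (1)·a = -0.09775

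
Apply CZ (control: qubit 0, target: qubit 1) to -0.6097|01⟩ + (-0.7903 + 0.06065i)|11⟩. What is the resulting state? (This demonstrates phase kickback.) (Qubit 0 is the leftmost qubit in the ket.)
-0.6097|01⟩ + (0.7903 - 0.06065i)|11⟩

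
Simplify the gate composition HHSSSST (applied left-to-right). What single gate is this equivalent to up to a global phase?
T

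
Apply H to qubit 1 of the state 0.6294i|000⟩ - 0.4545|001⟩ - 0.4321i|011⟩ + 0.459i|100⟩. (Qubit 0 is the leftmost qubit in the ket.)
0.4451i|000⟩ + (-0.3214 - 0.3055i)|001⟩ + 0.4451i|010⟩ + (-0.3214 + 0.3055i)|011⟩ + 0.3246i|100⟩ + 0.3246i|110⟩

H on qubit 1 mixes each pair of kets that differ only in qubit 1: amplitudes (a, b) of (|…0…⟩, |…1…⟩) become ((a + b)/√2, (a − b)/√2). Kets absent from the input have amplitude 0.
(|000⟩, |010⟩): (a, b) = (0.6294i, 0) → (0.4451i, 0.4451i)
(|001⟩, |011⟩): (a, b) = (-0.4545, -0.4321i) → ((-0.3214 - 0.3055i), (-0.3214 + 0.3055i))
(|100⟩, |110⟩): (a, b) = (0.459i, 0) → (0.3246i, 0.3246i)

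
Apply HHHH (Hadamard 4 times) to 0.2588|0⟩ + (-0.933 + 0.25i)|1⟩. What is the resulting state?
0.2588|0⟩ + (-0.933 + 0.25i)|1⟩

H² = I, so an even number of Hadamards cancels: H^4 = I and the state is unchanged.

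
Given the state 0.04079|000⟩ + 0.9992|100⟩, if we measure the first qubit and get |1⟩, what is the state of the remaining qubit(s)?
|00⟩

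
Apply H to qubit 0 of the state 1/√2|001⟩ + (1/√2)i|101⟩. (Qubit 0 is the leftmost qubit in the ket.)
(1/2 + (1/2)i)|001⟩ + (1/2 - (1/2)i)|101⟩

H on qubit 0 mixes each pair of kets that differ only in qubit 0: amplitudes (a, b) of (|…0…⟩, |…1…⟩) become ((a + b)/√2, (a − b)/√2). Kets absent from the input have amplitude 0.
(|001⟩, |101⟩): (a, b) = (1/√2, (1/√2)i) → ((1/2 + (1/2)i), (1/2 - (1/2)i))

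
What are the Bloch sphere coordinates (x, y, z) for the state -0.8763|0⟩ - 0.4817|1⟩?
(0.8442, 0, 0.5359)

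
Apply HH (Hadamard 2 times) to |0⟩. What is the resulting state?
|0⟩

H² = I, so an even number of Hadamards cancels: H^2 = I and the state is unchanged.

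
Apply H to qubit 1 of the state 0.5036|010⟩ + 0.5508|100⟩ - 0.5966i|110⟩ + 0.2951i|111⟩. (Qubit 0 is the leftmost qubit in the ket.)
0.3561|000⟩ - 0.3561|010⟩ + (0.3895 - 0.4219i)|100⟩ + 0.2087i|101⟩ + (0.3895 + 0.4219i)|110⟩ - 0.2087i|111⟩

H on qubit 1 mixes each pair of kets that differ only in qubit 1: amplitudes (a, b) of (|…0…⟩, |…1…⟩) become ((a + b)/√2, (a − b)/√2). Kets absent from the input have amplitude 0.
(|000⟩, |010⟩): (a, b) = (0, 0.5036) → (0.3561, -0.3561)
(|100⟩, |110⟩): (a, b) = (0.5508, -0.5966i) → ((0.3895 - 0.4219i), (0.3895 + 0.4219i))
(|101⟩, |111⟩): (a, b) = (0, 0.2951i) → (0.2087i, -0.2087i)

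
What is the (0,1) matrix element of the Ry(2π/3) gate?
-0.866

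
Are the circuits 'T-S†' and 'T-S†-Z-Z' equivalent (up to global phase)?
Yes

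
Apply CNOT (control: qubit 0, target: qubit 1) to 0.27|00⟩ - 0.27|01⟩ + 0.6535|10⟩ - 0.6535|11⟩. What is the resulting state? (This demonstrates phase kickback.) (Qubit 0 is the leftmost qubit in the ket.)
0.27|00⟩ - 0.27|01⟩ - 0.6535|10⟩ + 0.6535|11⟩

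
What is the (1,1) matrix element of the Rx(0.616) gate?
0.9529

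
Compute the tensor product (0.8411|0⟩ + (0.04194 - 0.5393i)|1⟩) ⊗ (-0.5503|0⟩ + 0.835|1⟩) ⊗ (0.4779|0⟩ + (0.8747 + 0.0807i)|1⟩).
-0.2212|000⟩ + (-0.4049 - 0.03735i)|001⟩ + 0.3356|010⟩ + (0.6143 + 0.05668i)|011⟩ + (-0.01103 + 0.1418i)|100⟩ + (-0.04414 + 0.2577i)|101⟩ + (0.01674 - 0.2152i)|110⟩ + (0.06697 - 0.3911i)|111⟩

amp(|b₁b₂…⟩) = product of the factor amplitudes for bits b₁, b₂, …; only kets whose every factor amplitude is nonzero survive.
|000⟩: (0.8411)(-0.5503)(0.4779) = -0.2212
|001⟩: (0.8411)(-0.5503)(0.8747 + 0.0807i) = (-0.4049 - 0.03735i)
|010⟩: (0.8411)(0.835)(0.4779) = 0.3356
|011⟩: (0.8411)(0.835)(0.8747 + 0.0807i) = (0.6143 + 0.05668i)
|100⟩: (0.04194 - 0.5393i)(-0.5503)(0.4779) = (-0.01103 + 0.1418i)
|101⟩: (0.04194 - 0.5393i)(-0.5503)(0.8747 + 0.0807i) = (-0.04414 + 0.2577i)
|110⟩: (0.04194 - 0.5393i)(0.835)(0.4779) = (0.01674 - 0.2152i)
|111⟩: (0.04194 - 0.5393i)(0.835)(0.8747 + 0.0807i) = (0.06697 - 0.3911i)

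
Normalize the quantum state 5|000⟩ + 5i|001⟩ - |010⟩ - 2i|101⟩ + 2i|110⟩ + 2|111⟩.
0.6299|000⟩ + 0.6299i|001⟩ - 0.126|010⟩ - 0.252i|101⟩ + 0.252i|110⟩ + 0.252|111⟩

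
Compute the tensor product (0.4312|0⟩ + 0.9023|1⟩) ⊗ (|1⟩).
0.4312|01⟩ + 0.9023|11⟩

amp(|b₁b₂…⟩) = product of the factor amplitudes for bits b₁, b₂, …; only kets whose every factor amplitude is nonzero survive.
|01⟩: (0.4312)(1) = 0.4312
|11⟩: (0.9023)(1) = 0.9023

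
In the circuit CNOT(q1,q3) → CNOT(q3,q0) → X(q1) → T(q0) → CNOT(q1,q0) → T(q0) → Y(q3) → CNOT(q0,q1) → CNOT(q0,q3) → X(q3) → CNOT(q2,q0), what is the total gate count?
11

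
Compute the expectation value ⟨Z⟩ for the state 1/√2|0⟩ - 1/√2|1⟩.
0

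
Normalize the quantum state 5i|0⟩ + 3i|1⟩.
0.8575i|0⟩ + 0.5145i|1⟩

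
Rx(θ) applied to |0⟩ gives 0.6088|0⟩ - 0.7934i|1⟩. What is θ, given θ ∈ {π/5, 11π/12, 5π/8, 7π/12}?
7π/12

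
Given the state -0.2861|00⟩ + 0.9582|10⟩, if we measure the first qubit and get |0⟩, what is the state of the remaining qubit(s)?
-|0⟩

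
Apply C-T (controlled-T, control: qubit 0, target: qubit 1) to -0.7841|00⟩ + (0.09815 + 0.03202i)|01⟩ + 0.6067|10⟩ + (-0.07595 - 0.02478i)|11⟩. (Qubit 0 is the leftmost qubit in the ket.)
-0.7841|00⟩ + (0.09815 + 0.03202i)|01⟩ + 0.6067|10⟩ + (-0.03618 - 0.07123i)|11⟩

C-T leaves the control-|0⟩ kets |00⟩, |01⟩ unchanged and applies T to qubit 1 on the control-|1⟩ pair (|10⟩, |11⟩).
T = [[1, 0], [0, (1/√2 + (1/√2)i)]].
With a = amp(|10⟩) = 0.6067 and b = amp(|11⟩) = (-0.07595 - 0.02478i):
new amp(|10⟩) = (1)·a = 0.6067
new amp(|11⟩) = (1/√2 + (1/√2)i)·b = (-0.03618 - 0.07123i)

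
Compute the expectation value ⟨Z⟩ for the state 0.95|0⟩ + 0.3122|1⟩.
0.805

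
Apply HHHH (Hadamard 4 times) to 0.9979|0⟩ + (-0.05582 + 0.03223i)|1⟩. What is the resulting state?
0.9979|0⟩ + (-0.05582 + 0.03223i)|1⟩

H² = I, so an even number of Hadamards cancels: H^4 = I and the state is unchanged.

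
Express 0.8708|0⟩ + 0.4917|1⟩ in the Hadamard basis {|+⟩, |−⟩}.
0.9634|+⟩ + 0.2681|−⟩

With |ψ⟩ = α|0⟩ + β|1⟩, the Hadamard-basis coefficients are ⟨+|ψ⟩ = (α + β)/√2 and ⟨−|ψ⟩ = (α − β)/√2.
Here α = 0.8708, β = 0.4917: (α + β)/√2 = 0.9634, (α − β)/√2 = 0.2681.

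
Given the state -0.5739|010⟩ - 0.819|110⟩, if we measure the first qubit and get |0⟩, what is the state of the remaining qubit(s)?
-|10⟩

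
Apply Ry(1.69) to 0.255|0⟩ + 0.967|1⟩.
-0.554|0⟩ + 0.8326|1⟩

Ry(1.69) = [[cos(θ/2), −sin(θ/2)], [sin(θ/2), cos(θ/2)]]; θ = 1.69, cos(θ/2) ≈ 0.663731, sin(θ/2) ≈ 0.747971.
With a = amp(|0⟩) = 0.255 and b = amp(|1⟩) = 0.967:
new amp(|0⟩) = (0.663731)·a + (-0.747971)·b = -0.554
new amp(|1⟩) = (0.747971)·a + (0.663731)·b = 0.8326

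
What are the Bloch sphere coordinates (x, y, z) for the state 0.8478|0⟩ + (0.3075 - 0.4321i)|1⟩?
(0.5214, -0.7327, 0.4375)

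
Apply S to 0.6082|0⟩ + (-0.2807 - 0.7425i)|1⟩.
0.6082|0⟩ + (0.7425 - 0.2807i)|1⟩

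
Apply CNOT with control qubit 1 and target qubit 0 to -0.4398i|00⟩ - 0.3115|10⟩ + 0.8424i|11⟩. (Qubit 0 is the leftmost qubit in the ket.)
-0.4398i|00⟩ + 0.8424i|01⟩ - 0.3115|10⟩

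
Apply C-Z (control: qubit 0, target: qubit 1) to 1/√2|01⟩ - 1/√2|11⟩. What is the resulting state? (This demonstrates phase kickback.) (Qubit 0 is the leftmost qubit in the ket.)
1/√2|01⟩ + 1/√2|11⟩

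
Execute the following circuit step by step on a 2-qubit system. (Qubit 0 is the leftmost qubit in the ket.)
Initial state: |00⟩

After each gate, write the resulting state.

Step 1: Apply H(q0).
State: 1/√2|00⟩ + 1/√2|10⟩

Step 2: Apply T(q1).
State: 1/√2|00⟩ + 1/√2|10⟩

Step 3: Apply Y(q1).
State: (1/√2)i|01⟩ + (1/√2)i|11⟩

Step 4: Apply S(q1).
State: -1/√2|01⟩ - 1/√2|11⟩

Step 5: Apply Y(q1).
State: (1/√2)i|00⟩ + (1/√2)i|10⟩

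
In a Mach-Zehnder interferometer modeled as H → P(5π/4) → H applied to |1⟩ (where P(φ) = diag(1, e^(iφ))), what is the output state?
(0.8536 + (1/√8)i)|0⟩ + (0.1464 - (1/√8)i)|1⟩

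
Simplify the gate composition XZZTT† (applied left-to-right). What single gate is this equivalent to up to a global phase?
X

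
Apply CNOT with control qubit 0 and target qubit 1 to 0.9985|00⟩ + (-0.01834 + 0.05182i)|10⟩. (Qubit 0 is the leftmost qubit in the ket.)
0.9985|00⟩ + (-0.01834 + 0.05182i)|11⟩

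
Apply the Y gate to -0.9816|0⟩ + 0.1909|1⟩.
-0.1909i|0⟩ - 0.9816i|1⟩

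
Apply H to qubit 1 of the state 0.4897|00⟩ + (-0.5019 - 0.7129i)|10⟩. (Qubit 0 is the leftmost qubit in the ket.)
0.3463|00⟩ + 0.3463|01⟩ + (-0.3549 - 0.5041i)|10⟩ + (-0.3549 - 0.5041i)|11⟩

H on qubit 1 mixes each pair of kets that differ only in qubit 1: amplitudes (a, b) of (|…0…⟩, |…1…⟩) become ((a + b)/√2, (a − b)/√2). Kets absent from the input have amplitude 0.
(|00⟩, |01⟩): (a, b) = (0.4897, 0) → (0.3463, 0.3463)
(|10⟩, |11⟩): (a, b) = ((-0.5019 - 0.7129i), 0) → ((-0.3549 - 0.5041i), (-0.3549 - 0.5041i))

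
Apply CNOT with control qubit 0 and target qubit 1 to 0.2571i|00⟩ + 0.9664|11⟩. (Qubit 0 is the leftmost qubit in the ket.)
0.2571i|00⟩ + 0.9664|10⟩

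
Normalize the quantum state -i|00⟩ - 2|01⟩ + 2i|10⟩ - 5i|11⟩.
-0.1715i|00⟩ - 0.343|01⟩ + 0.343i|10⟩ - 0.8575i|11⟩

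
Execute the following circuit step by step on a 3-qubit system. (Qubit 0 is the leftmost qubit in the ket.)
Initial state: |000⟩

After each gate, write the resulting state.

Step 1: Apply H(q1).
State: 1/√2|000⟩ + 1/√2|010⟩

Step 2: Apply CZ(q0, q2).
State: 1/√2|000⟩ + 1/√2|010⟩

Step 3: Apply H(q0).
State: 1/2|000⟩ + 1/2|010⟩ + 1/2|100⟩ + 1/2|110⟩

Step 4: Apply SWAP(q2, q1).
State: 1/2|000⟩ + 1/2|001⟩ + 1/2|100⟩ + 1/2|101⟩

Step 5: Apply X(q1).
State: 1/2|010⟩ + 1/2|011⟩ + 1/2|110⟩ + 1/2|111⟩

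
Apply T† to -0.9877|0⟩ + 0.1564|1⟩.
-0.9877|0⟩ + (0.1106 - 0.1106i)|1⟩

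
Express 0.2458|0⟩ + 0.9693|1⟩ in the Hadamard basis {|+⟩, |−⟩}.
0.8592|+⟩ - 0.5116|−⟩

With |ψ⟩ = α|0⟩ + β|1⟩, the Hadamard-basis coefficients are ⟨+|ψ⟩ = (α + β)/√2 and ⟨−|ψ⟩ = (α − β)/√2.
Here α = 0.2458, β = 0.9693: (α + β)/√2 = 0.8592, (α − β)/√2 = -0.5116.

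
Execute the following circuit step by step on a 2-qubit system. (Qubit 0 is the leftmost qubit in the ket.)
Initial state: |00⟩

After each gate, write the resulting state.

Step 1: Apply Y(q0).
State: i|10⟩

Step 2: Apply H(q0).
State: (1/√2)i|00⟩ - (1/√2)i|10⟩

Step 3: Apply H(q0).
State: i|10⟩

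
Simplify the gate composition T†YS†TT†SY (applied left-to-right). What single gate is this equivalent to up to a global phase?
T†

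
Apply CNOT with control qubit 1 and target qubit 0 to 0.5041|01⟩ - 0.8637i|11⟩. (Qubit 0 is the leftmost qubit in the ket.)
-0.8637i|01⟩ + 0.5041|11⟩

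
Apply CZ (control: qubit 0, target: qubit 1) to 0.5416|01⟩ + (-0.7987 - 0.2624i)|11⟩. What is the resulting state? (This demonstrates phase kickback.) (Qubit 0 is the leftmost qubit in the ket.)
0.5416|01⟩ + (0.7987 + 0.2624i)|11⟩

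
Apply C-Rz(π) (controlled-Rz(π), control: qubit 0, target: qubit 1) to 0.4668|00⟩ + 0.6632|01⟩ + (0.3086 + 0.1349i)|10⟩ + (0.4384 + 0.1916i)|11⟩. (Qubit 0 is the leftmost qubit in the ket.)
0.4668|00⟩ + 0.6632|01⟩ + (0.1349 - 0.3086i)|10⟩ + (-0.1916 + 0.4384i)|11⟩

C-Rz(π) leaves the control-|0⟩ kets |00⟩, |01⟩ unchanged and applies Rz(π) to qubit 1 on the control-|1⟩ pair (|10⟩, |11⟩).
Rz(π) = [[e^(−iθ/2), 0], [0, e^(iθ/2)]] with e^(±iθ/2) = cos(θ/2) ± i·sin(θ/2); θ = π, cos(θ/2) ≈ 0, sin(θ/2) ≈ 1.
With a = amp(|10⟩) = (0.3086 + 0.1349i) and b = amp(|11⟩) = (0.4384 + 0.1916i):
new amp(|10⟩) = (-i)·a = (0.1349 - 0.3086i)
new amp(|11⟩) = (i)·b = (-0.1916 + 0.4384i)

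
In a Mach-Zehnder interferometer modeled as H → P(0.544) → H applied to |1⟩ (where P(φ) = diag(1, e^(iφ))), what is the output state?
(0.07218 - 0.2588i)|0⟩ + (0.9278 + 0.2588i)|1⟩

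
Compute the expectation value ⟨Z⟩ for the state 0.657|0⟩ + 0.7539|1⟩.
-0.1367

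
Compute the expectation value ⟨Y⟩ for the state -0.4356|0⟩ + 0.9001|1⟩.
0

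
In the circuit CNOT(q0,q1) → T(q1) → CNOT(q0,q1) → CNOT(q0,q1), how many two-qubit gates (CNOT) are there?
3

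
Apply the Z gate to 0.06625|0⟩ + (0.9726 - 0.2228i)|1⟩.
0.06625|0⟩ + (-0.9726 + 0.2228i)|1⟩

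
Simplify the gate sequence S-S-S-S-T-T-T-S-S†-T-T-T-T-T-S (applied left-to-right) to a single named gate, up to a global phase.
S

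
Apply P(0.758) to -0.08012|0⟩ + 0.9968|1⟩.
-0.08012|0⟩ + (0.7239 + 0.6853i)|1⟩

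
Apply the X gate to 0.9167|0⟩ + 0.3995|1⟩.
0.3995|0⟩ + 0.9167|1⟩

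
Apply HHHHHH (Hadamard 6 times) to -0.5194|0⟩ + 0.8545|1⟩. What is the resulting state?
-0.5194|0⟩ + 0.8545|1⟩

H² = I, so an even number of Hadamards cancels: H^6 = I and the state is unchanged.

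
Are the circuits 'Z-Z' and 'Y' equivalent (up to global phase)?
No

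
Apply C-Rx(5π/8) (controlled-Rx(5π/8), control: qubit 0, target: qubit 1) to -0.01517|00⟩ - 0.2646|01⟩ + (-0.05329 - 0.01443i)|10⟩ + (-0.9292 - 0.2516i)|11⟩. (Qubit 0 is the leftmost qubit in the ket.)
-0.01517|00⟩ - 0.2646|01⟩ + (-0.2388 + 0.7646i)|10⟩ + (-0.5282 - 0.09547i)|11⟩

C-Rx(5π/8) leaves the control-|0⟩ kets |00⟩, |01⟩ unchanged and applies Rx(5π/8) to qubit 1 on the control-|1⟩ pair (|10⟩, |11⟩).
Rx(5π/8) = [[cos(θ/2), −i·sin(θ/2)], [−i·sin(θ/2), cos(θ/2)]]; θ = 5π/8, cos(θ/2) ≈ 0.55557, sin(θ/2) ≈ 0.83147.
With a = amp(|10⟩) = (-0.05329 - 0.01443i) and b = amp(|11⟩) = (-0.9292 - 0.2516i):
new amp(|10⟩) = (0.55557)·a + (-0.83147i)·b = (-0.2388 + 0.7646i)
new amp(|11⟩) = (-0.83147i)·a + (0.55557)·b = (-0.5282 - 0.09547i)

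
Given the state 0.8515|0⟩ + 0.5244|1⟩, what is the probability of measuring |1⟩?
0.275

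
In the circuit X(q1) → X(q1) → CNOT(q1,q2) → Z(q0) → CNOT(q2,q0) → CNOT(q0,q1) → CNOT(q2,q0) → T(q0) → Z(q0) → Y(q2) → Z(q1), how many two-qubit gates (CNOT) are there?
4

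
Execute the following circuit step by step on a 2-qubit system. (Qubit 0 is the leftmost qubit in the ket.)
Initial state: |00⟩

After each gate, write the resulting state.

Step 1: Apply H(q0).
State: 1/√2|00⟩ + 1/√2|10⟩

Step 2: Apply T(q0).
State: 1/√2|00⟩ + (1/2 + (1/2)i)|10⟩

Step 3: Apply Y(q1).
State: (1/√2)i|01⟩ + (-1/2 + (1/2)i)|11⟩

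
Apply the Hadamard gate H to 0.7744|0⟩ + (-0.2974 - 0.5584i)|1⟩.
(0.3373 - 0.3948i)|0⟩ + (0.7579 + 0.3948i)|1⟩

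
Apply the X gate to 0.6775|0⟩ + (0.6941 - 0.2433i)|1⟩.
(0.6941 - 0.2433i)|0⟩ + 0.6775|1⟩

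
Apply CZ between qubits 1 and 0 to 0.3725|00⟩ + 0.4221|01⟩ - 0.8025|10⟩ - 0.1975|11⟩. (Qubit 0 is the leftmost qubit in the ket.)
0.3725|00⟩ + 0.4221|01⟩ - 0.8025|10⟩ + 0.1975|11⟩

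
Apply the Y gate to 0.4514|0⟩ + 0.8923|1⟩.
-0.8923i|0⟩ + 0.4514i|1⟩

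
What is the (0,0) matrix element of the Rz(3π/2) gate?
(-1/√2 - (1/√2)i)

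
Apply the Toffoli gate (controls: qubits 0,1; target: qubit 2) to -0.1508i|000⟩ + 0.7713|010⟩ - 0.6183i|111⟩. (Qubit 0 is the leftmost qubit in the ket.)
-0.1508i|000⟩ + 0.7713|010⟩ - 0.6183i|110⟩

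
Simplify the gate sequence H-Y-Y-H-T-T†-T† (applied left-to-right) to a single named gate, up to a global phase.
T†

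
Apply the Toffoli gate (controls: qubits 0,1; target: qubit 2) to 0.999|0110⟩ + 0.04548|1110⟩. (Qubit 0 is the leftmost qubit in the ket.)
0.999|0110⟩ + 0.04548|1100⟩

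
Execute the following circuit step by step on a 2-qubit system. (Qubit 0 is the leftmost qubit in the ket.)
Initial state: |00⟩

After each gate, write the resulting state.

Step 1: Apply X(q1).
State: |01⟩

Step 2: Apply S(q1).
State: i|01⟩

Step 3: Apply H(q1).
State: (1/√2)i|00⟩ - (1/√2)i|01⟩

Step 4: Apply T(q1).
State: (1/√2)i|00⟩ + (1/2 - (1/2)i)|01⟩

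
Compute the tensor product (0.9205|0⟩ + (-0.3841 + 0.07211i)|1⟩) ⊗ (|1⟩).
0.9205|01⟩ + (-0.3841 + 0.07211i)|11⟩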